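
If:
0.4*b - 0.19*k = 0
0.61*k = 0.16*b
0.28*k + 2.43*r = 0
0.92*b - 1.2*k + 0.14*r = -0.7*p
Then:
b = 0.00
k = 0.00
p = 0.00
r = 0.00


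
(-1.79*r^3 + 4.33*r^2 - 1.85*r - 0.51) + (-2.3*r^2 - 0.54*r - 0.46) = -1.79*r^3 + 2.03*r^2 - 2.39*r - 0.97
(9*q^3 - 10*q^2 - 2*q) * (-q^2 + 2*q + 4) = -9*q^5 + 28*q^4 + 18*q^3 - 44*q^2 - 8*q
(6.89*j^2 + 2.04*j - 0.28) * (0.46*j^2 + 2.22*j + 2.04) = 3.1694*j^4 + 16.2342*j^3 + 18.4556*j^2 + 3.54*j - 0.5712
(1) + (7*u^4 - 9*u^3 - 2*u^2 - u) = 7*u^4 - 9*u^3 - 2*u^2 - u + 1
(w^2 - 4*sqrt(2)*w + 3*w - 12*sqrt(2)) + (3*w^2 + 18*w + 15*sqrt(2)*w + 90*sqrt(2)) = 4*w^2 + 11*sqrt(2)*w + 21*w + 78*sqrt(2)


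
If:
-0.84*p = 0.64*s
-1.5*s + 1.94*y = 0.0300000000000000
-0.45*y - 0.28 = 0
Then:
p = 0.63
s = -0.82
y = -0.62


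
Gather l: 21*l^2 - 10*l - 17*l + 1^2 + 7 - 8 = 21*l^2 - 27*l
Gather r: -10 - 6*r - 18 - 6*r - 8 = -12*r - 36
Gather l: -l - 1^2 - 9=-l - 10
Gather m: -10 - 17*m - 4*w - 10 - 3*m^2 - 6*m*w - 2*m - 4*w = -3*m^2 + m*(-6*w - 19) - 8*w - 20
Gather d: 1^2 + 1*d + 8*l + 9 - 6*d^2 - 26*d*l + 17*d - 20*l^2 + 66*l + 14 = -6*d^2 + d*(18 - 26*l) - 20*l^2 + 74*l + 24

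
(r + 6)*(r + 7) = r^2 + 13*r + 42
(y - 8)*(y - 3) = y^2 - 11*y + 24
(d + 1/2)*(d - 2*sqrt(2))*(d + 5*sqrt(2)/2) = d^3 + d^2/2 + sqrt(2)*d^2/2 - 10*d + sqrt(2)*d/4 - 5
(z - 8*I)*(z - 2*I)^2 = z^3 - 12*I*z^2 - 36*z + 32*I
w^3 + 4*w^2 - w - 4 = (w - 1)*(w + 1)*(w + 4)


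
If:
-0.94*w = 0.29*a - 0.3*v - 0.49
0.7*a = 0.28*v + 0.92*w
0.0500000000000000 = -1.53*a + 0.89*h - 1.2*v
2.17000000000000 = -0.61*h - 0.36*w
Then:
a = -0.63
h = -3.62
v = -1.92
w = 0.10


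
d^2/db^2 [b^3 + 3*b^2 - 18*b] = 6*b + 6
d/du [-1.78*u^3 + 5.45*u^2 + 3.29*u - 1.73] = -5.34*u^2 + 10.9*u + 3.29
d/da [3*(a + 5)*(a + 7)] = 6*a + 36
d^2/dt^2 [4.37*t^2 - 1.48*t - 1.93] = 8.74000000000000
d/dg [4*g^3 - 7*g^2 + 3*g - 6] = 12*g^2 - 14*g + 3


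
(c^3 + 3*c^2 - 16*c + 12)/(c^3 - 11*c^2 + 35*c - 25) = (c^2 + 4*c - 12)/(c^2 - 10*c + 25)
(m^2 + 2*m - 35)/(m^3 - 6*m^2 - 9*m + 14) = (m^2 + 2*m - 35)/(m^3 - 6*m^2 - 9*m + 14)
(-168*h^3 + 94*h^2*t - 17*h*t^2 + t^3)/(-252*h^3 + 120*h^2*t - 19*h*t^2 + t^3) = (-4*h + t)/(-6*h + t)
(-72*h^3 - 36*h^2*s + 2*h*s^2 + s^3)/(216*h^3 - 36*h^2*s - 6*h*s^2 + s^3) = (2*h + s)/(-6*h + s)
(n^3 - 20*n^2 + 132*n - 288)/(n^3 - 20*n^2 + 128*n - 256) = (n^2 - 12*n + 36)/(n^2 - 12*n + 32)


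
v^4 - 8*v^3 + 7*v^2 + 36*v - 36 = (v - 6)*(v - 3)*(v - 1)*(v + 2)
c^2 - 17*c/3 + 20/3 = (c - 4)*(c - 5/3)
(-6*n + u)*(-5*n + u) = 30*n^2 - 11*n*u + u^2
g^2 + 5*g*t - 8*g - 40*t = (g - 8)*(g + 5*t)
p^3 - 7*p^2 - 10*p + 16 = (p - 8)*(p - 1)*(p + 2)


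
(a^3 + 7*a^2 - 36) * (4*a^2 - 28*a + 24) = 4*a^5 - 172*a^3 + 24*a^2 + 1008*a - 864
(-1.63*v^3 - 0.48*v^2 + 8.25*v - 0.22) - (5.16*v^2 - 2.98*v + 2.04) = -1.63*v^3 - 5.64*v^2 + 11.23*v - 2.26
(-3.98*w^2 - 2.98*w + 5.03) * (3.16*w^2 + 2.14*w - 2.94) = -12.5768*w^4 - 17.934*w^3 + 21.2188*w^2 + 19.5254*w - 14.7882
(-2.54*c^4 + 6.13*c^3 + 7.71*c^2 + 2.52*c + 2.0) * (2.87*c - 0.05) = -7.2898*c^5 + 17.7201*c^4 + 21.8212*c^3 + 6.8469*c^2 + 5.614*c - 0.1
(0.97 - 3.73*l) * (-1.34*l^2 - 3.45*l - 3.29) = 4.9982*l^3 + 11.5687*l^2 + 8.9252*l - 3.1913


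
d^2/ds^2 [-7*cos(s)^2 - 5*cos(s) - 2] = 5*cos(s) + 14*cos(2*s)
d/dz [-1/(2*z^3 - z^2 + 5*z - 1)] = (6*z^2 - 2*z + 5)/(2*z^3 - z^2 + 5*z - 1)^2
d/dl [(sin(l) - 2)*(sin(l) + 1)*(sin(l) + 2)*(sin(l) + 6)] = (4*sin(l)^3 + 21*sin(l)^2 + 4*sin(l) - 28)*cos(l)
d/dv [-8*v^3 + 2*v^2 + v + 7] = -24*v^2 + 4*v + 1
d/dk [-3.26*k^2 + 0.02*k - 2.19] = 0.02 - 6.52*k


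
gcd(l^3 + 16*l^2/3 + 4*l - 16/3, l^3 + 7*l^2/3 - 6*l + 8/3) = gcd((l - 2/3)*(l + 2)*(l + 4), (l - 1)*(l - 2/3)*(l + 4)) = l^2 + 10*l/3 - 8/3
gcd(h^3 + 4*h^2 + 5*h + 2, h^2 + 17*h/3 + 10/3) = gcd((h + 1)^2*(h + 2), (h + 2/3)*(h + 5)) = 1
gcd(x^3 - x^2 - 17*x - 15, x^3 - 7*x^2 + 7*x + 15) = x^2 - 4*x - 5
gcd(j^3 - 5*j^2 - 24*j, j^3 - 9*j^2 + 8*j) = j^2 - 8*j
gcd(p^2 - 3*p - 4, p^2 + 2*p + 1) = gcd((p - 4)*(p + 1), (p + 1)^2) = p + 1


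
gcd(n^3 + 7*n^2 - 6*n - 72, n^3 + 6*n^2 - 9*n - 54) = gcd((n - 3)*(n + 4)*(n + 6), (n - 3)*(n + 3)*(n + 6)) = n^2 + 3*n - 18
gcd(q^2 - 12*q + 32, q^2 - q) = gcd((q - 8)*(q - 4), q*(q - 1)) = 1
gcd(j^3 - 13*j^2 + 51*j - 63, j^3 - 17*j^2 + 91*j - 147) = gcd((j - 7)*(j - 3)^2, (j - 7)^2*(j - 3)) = j^2 - 10*j + 21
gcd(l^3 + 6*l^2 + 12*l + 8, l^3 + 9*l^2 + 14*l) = l + 2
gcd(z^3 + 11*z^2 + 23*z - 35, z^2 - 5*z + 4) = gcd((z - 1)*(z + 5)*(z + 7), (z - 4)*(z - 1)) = z - 1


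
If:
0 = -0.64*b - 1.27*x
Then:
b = -1.984375*x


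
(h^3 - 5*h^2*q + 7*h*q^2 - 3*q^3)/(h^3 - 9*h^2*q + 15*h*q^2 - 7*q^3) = (-h + 3*q)/(-h + 7*q)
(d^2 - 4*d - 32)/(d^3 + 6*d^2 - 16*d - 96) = (d - 8)/(d^2 + 2*d - 24)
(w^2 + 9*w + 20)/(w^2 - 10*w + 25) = (w^2 + 9*w + 20)/(w^2 - 10*w + 25)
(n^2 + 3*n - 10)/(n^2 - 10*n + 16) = (n + 5)/(n - 8)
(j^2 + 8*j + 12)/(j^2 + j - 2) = (j + 6)/(j - 1)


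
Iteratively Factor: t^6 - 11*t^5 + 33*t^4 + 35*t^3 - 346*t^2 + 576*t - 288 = (t - 2)*(t^5 - 9*t^4 + 15*t^3 + 65*t^2 - 216*t + 144) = (t - 2)*(t + 3)*(t^4 - 12*t^3 + 51*t^2 - 88*t + 48) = (t - 2)*(t - 1)*(t + 3)*(t^3 - 11*t^2 + 40*t - 48) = (t - 4)*(t - 2)*(t - 1)*(t + 3)*(t^2 - 7*t + 12) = (t - 4)^2*(t - 2)*(t - 1)*(t + 3)*(t - 3)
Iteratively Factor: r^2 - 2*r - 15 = (r + 3)*(r - 5)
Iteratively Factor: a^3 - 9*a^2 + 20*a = (a - 5)*(a^2 - 4*a) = a*(a - 5)*(a - 4)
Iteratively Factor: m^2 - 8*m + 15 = (m - 3)*(m - 5)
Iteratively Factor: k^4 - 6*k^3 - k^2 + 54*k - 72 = (k - 4)*(k^3 - 2*k^2 - 9*k + 18) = (k - 4)*(k - 2)*(k^2 - 9) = (k - 4)*(k - 3)*(k - 2)*(k + 3)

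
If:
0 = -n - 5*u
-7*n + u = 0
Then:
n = 0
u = 0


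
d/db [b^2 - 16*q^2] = 2*b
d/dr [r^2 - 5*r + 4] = 2*r - 5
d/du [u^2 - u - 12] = 2*u - 1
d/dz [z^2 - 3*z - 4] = 2*z - 3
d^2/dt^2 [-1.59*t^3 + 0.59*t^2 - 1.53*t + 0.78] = 1.18 - 9.54*t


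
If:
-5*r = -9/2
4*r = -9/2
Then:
No Solution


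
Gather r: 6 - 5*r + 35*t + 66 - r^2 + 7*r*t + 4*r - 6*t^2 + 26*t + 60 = -r^2 + r*(7*t - 1) - 6*t^2 + 61*t + 132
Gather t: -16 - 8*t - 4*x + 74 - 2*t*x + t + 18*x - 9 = t*(-2*x - 7) + 14*x + 49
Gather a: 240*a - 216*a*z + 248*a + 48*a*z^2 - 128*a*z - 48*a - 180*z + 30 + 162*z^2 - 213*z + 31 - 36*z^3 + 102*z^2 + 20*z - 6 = a*(48*z^2 - 344*z + 440) - 36*z^3 + 264*z^2 - 373*z + 55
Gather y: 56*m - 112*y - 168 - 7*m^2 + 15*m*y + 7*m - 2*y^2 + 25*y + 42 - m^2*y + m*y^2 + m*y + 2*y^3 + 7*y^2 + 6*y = -7*m^2 + 63*m + 2*y^3 + y^2*(m + 5) + y*(-m^2 + 16*m - 81) - 126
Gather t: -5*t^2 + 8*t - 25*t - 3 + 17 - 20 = -5*t^2 - 17*t - 6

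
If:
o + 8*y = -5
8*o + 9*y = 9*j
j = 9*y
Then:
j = -45/17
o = -45/17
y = -5/17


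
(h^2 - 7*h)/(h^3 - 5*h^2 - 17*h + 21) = h/(h^2 + 2*h - 3)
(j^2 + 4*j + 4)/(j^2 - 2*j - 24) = (j^2 + 4*j + 4)/(j^2 - 2*j - 24)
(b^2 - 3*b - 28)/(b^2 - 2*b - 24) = (b - 7)/(b - 6)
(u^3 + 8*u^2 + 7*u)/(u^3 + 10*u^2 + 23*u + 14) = u/(u + 2)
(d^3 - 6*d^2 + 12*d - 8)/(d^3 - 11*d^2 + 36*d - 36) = (d^2 - 4*d + 4)/(d^2 - 9*d + 18)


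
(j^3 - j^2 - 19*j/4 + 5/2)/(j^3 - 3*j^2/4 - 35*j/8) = 2*(2*j^2 + 3*j - 2)/(j*(4*j + 7))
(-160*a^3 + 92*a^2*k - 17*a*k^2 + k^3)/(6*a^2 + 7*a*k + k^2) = (-160*a^3 + 92*a^2*k - 17*a*k^2 + k^3)/(6*a^2 + 7*a*k + k^2)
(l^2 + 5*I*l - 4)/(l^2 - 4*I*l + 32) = (l + I)/(l - 8*I)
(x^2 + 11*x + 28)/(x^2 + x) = (x^2 + 11*x + 28)/(x*(x + 1))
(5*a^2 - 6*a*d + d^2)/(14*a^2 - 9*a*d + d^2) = (5*a^2 - 6*a*d + d^2)/(14*a^2 - 9*a*d + d^2)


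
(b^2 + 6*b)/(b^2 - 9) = b*(b + 6)/(b^2 - 9)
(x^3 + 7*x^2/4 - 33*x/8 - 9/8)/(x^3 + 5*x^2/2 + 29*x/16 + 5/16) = 2*(2*x^2 + 3*x - 9)/(4*x^2 + 9*x + 5)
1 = 1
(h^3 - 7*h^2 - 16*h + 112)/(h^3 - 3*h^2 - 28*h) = (h - 4)/h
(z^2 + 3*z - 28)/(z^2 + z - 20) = (z + 7)/(z + 5)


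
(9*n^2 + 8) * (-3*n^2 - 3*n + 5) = -27*n^4 - 27*n^3 + 21*n^2 - 24*n + 40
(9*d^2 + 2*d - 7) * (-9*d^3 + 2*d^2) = -81*d^5 + 67*d^3 - 14*d^2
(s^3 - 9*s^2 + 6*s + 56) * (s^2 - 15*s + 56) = s^5 - 24*s^4 + 197*s^3 - 538*s^2 - 504*s + 3136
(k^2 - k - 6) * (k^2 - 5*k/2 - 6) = k^4 - 7*k^3/2 - 19*k^2/2 + 21*k + 36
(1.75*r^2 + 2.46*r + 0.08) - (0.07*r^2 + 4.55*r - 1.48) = 1.68*r^2 - 2.09*r + 1.56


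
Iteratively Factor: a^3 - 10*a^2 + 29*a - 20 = (a - 5)*(a^2 - 5*a + 4) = (a - 5)*(a - 1)*(a - 4)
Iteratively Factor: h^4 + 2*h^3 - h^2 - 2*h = (h + 2)*(h^3 - h) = h*(h + 2)*(h^2 - 1) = h*(h - 1)*(h + 2)*(h + 1)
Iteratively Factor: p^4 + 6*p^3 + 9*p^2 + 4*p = (p)*(p^3 + 6*p^2 + 9*p + 4) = p*(p + 1)*(p^2 + 5*p + 4) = p*(p + 1)*(p + 4)*(p + 1)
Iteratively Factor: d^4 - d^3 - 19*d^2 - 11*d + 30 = (d - 5)*(d^3 + 4*d^2 + d - 6) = (d - 5)*(d + 2)*(d^2 + 2*d - 3) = (d - 5)*(d - 1)*(d + 2)*(d + 3)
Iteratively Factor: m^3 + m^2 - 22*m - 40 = (m + 2)*(m^2 - m - 20) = (m - 5)*(m + 2)*(m + 4)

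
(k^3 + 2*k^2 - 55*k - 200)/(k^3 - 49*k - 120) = (k + 5)/(k + 3)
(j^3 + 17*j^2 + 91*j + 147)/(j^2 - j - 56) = (j^2 + 10*j + 21)/(j - 8)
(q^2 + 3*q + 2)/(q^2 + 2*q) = (q + 1)/q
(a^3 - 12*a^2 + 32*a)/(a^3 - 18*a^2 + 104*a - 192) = a/(a - 6)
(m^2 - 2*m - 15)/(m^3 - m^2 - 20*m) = (m + 3)/(m*(m + 4))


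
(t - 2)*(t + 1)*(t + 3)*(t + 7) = t^4 + 9*t^3 + 9*t^2 - 41*t - 42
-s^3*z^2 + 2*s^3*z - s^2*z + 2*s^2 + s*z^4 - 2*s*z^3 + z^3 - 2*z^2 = (-s + z)*(s + z)*(z - 2)*(s*z + 1)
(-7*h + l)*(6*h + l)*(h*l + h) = -42*h^3*l - 42*h^3 - h^2*l^2 - h^2*l + h*l^3 + h*l^2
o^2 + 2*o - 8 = (o - 2)*(o + 4)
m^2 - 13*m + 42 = (m - 7)*(m - 6)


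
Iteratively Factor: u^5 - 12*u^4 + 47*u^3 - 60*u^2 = (u - 5)*(u^4 - 7*u^3 + 12*u^2) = (u - 5)*(u - 4)*(u^3 - 3*u^2) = (u - 5)*(u - 4)*(u - 3)*(u^2) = u*(u - 5)*(u - 4)*(u - 3)*(u)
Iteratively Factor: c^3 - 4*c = (c)*(c^2 - 4) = c*(c + 2)*(c - 2)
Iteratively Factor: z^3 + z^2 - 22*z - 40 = (z - 5)*(z^2 + 6*z + 8) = (z - 5)*(z + 2)*(z + 4)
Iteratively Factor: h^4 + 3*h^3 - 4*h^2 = (h - 1)*(h^3 + 4*h^2) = h*(h - 1)*(h^2 + 4*h) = h*(h - 1)*(h + 4)*(h)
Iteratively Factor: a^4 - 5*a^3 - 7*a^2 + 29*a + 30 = (a + 1)*(a^3 - 6*a^2 - a + 30) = (a - 3)*(a + 1)*(a^2 - 3*a - 10) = (a - 3)*(a + 1)*(a + 2)*(a - 5)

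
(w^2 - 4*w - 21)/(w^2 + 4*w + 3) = (w - 7)/(w + 1)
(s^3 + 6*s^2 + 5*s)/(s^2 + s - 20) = s*(s + 1)/(s - 4)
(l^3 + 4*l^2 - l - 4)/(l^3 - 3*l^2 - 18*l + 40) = (l^2 - 1)/(l^2 - 7*l + 10)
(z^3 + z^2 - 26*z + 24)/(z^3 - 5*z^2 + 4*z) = (z + 6)/z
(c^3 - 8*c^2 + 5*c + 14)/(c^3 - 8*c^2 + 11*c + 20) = (c^2 - 9*c + 14)/(c^2 - 9*c + 20)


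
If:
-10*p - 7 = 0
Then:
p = -7/10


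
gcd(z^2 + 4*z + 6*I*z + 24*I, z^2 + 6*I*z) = z + 6*I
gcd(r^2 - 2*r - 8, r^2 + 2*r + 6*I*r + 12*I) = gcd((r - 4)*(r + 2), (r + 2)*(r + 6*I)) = r + 2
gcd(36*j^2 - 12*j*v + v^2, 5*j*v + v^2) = 1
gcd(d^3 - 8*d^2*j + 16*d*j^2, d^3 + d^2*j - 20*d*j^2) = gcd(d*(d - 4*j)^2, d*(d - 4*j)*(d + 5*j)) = d^2 - 4*d*j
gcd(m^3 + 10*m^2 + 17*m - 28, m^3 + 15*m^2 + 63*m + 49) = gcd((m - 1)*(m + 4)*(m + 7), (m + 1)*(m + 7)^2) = m + 7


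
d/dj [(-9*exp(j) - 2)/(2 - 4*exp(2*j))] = (-18*exp(2*j) - 8*exp(j) - 9)*exp(j)/(2*(4*exp(4*j) - 4*exp(2*j) + 1))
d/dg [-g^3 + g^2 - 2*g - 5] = -3*g^2 + 2*g - 2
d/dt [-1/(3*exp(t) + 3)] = 1/(12*cosh(t/2)^2)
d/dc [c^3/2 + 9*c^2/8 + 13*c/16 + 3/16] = 3*c^2/2 + 9*c/4 + 13/16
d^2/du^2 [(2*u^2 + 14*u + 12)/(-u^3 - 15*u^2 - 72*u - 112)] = 4*(-u^4 - 13*u^3 - 15*u^2 + 401*u + 1430)/(u^7 + 37*u^6 + 579*u^5 + 4967*u^4 + 25232*u^3 + 75936*u^2 + 125440*u + 87808)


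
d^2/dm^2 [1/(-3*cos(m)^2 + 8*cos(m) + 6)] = 2*(-18*sin(m)^4 + 77*sin(m)^2 - 21*cos(m) + 9*cos(3*m) + 23)/(3*sin(m)^2 + 8*cos(m) + 3)^3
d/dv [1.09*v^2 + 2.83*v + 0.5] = 2.18*v + 2.83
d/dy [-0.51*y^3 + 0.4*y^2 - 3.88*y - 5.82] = -1.53*y^2 + 0.8*y - 3.88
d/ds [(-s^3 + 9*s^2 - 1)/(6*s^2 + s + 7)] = (3*s*(6 - s)*(6*s^2 + s + 7) + (12*s + 1)*(s^3 - 9*s^2 + 1))/(6*s^2 + s + 7)^2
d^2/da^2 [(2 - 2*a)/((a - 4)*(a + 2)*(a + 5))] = 12*(-a^5 - a^4 - a^3 - 89*a^2 - 134*a + 388)/(a^9 + 9*a^8 - 27*a^7 - 417*a^6 - 234*a^5 + 6156*a^4 + 11928*a^3 - 24480*a^2 - 86400*a - 64000)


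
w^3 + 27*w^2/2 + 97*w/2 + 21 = (w + 1/2)*(w + 6)*(w + 7)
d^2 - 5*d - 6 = (d - 6)*(d + 1)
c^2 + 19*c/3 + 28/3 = (c + 7/3)*(c + 4)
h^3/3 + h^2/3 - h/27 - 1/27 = (h/3 + 1/3)*(h - 1/3)*(h + 1/3)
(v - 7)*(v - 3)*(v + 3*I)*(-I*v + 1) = -I*v^4 + 4*v^3 + 10*I*v^3 - 40*v^2 - 18*I*v^2 + 84*v - 30*I*v + 63*I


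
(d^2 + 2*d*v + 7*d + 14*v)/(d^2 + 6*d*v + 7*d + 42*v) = (d + 2*v)/(d + 6*v)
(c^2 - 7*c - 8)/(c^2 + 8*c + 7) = (c - 8)/(c + 7)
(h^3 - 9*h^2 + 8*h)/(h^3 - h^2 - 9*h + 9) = h*(h - 8)/(h^2 - 9)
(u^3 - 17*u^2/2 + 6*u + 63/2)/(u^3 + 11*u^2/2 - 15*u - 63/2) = (u - 7)/(u + 7)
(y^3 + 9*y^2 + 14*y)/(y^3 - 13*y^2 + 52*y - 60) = y*(y^2 + 9*y + 14)/(y^3 - 13*y^2 + 52*y - 60)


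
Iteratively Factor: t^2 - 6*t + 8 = (t - 2)*(t - 4)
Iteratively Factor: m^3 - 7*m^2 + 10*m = (m - 2)*(m^2 - 5*m) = (m - 5)*(m - 2)*(m)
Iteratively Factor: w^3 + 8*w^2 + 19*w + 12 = (w + 4)*(w^2 + 4*w + 3) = (w + 3)*(w + 4)*(w + 1)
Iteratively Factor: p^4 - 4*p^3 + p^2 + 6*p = (p + 1)*(p^3 - 5*p^2 + 6*p) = (p - 3)*(p + 1)*(p^2 - 2*p) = p*(p - 3)*(p + 1)*(p - 2)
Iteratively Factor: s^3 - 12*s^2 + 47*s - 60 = (s - 3)*(s^2 - 9*s + 20) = (s - 4)*(s - 3)*(s - 5)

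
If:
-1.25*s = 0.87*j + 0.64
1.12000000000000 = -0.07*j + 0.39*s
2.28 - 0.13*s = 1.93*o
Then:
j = -3.87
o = 1.03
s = 2.18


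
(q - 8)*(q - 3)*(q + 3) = q^3 - 8*q^2 - 9*q + 72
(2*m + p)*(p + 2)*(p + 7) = 2*m*p^2 + 18*m*p + 28*m + p^3 + 9*p^2 + 14*p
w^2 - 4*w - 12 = (w - 6)*(w + 2)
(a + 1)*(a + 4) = a^2 + 5*a + 4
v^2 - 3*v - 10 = (v - 5)*(v + 2)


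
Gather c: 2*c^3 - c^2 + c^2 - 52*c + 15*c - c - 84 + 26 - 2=2*c^3 - 38*c - 60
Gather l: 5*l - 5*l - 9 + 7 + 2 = 0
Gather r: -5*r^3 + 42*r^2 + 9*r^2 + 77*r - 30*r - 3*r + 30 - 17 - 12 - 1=-5*r^3 + 51*r^2 + 44*r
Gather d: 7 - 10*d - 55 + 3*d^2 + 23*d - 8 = 3*d^2 + 13*d - 56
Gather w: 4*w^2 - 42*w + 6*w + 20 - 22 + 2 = 4*w^2 - 36*w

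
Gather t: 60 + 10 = 70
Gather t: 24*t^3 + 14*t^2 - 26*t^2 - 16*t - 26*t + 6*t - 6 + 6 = 24*t^3 - 12*t^2 - 36*t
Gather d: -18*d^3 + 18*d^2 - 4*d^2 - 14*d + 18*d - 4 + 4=-18*d^3 + 14*d^2 + 4*d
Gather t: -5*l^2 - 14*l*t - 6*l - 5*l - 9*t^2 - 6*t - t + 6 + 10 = -5*l^2 - 11*l - 9*t^2 + t*(-14*l - 7) + 16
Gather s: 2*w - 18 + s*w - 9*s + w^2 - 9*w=s*(w - 9) + w^2 - 7*w - 18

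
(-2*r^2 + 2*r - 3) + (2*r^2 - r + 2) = r - 1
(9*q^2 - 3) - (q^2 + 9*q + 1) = 8*q^2 - 9*q - 4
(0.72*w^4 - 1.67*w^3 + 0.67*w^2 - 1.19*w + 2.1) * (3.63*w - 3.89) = 2.6136*w^5 - 8.8629*w^4 + 8.9284*w^3 - 6.926*w^2 + 12.2521*w - 8.169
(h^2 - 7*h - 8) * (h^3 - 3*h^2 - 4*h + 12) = h^5 - 10*h^4 + 9*h^3 + 64*h^2 - 52*h - 96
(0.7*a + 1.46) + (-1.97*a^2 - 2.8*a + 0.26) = -1.97*a^2 - 2.1*a + 1.72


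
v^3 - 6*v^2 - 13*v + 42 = (v - 7)*(v - 2)*(v + 3)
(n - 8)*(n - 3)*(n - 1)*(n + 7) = n^4 - 5*n^3 - 49*n^2 + 221*n - 168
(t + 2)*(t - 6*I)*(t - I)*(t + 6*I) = t^4 + 2*t^3 - I*t^3 + 36*t^2 - 2*I*t^2 + 72*t - 36*I*t - 72*I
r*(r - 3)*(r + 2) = r^3 - r^2 - 6*r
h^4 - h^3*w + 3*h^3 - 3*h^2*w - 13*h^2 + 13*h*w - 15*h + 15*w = (h - 3)*(h + 1)*(h + 5)*(h - w)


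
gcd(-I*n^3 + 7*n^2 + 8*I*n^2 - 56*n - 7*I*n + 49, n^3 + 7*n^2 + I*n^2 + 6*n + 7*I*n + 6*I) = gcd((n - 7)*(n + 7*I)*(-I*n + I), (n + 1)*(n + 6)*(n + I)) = 1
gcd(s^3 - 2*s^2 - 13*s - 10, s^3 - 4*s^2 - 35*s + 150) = s - 5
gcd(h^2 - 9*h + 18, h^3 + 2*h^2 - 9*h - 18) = h - 3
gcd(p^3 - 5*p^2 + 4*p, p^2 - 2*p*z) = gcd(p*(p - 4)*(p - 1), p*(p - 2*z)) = p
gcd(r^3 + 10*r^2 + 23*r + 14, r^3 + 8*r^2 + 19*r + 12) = r + 1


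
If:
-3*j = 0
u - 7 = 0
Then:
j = 0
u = 7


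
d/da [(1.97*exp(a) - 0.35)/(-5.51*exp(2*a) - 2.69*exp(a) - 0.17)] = (10.8547*exp(2*a) - 3.857*exp(a) - 1.2764)*exp(a)/(30.3601*exp(4*a) + 29.6438*exp(3*a) + 9.1095*exp(2*a) + 0.9146*exp(a) + 0.0289)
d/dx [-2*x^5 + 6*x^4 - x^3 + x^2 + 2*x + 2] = -10*x^4 + 24*x^3 - 3*x^2 + 2*x + 2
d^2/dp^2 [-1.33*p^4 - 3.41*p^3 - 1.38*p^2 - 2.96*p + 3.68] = -15.96*p^2 - 20.46*p - 2.76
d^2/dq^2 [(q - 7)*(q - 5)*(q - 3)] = 6*q - 30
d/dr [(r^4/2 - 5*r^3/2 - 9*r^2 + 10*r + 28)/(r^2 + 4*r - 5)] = (2*r^5 + 7*r^4 - 60*r^3 - 17*r^2 + 68*r - 324)/(2*(r^4 + 8*r^3 + 6*r^2 - 40*r + 25))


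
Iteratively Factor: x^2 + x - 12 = (x + 4)*(x - 3)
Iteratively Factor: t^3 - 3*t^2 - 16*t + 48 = (t + 4)*(t^2 - 7*t + 12) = (t - 4)*(t + 4)*(t - 3)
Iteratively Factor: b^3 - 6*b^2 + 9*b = (b - 3)*(b^2 - 3*b) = (b - 3)^2*(b)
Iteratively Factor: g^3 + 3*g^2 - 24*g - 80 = (g + 4)*(g^2 - g - 20) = (g - 5)*(g + 4)*(g + 4)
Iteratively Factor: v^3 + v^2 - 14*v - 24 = (v + 3)*(v^2 - 2*v - 8) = (v - 4)*(v + 3)*(v + 2)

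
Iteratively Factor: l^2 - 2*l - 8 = (l - 4)*(l + 2)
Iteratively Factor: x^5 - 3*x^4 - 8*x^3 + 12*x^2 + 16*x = (x - 4)*(x^4 + x^3 - 4*x^2 - 4*x) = (x - 4)*(x - 2)*(x^3 + 3*x^2 + 2*x) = (x - 4)*(x - 2)*(x + 2)*(x^2 + x) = (x - 4)*(x - 2)*(x + 1)*(x + 2)*(x)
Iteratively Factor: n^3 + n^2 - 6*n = (n)*(n^2 + n - 6) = n*(n + 3)*(n - 2)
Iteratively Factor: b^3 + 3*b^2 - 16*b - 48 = (b - 4)*(b^2 + 7*b + 12) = (b - 4)*(b + 3)*(b + 4)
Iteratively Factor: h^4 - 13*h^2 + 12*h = (h + 4)*(h^3 - 4*h^2 + 3*h) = (h - 1)*(h + 4)*(h^2 - 3*h) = h*(h - 1)*(h + 4)*(h - 3)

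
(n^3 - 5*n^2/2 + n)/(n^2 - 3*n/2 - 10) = n*(-2*n^2 + 5*n - 2)/(-2*n^2 + 3*n + 20)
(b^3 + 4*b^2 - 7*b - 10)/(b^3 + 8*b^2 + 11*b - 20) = (b^2 - b - 2)/(b^2 + 3*b - 4)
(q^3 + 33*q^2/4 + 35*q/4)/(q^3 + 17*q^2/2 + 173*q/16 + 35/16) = 4*q/(4*q + 1)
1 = 1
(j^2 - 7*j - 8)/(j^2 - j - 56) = (j + 1)/(j + 7)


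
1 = 1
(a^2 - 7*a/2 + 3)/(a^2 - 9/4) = 2*(a - 2)/(2*a + 3)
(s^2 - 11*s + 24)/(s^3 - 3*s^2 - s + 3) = (s - 8)/(s^2 - 1)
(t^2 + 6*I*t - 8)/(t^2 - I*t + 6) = (t + 4*I)/(t - 3*I)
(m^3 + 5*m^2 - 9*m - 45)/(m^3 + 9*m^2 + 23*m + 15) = (m - 3)/(m + 1)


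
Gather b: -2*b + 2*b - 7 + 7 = 0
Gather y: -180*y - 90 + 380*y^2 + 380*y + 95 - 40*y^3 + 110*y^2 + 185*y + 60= -40*y^3 + 490*y^2 + 385*y + 65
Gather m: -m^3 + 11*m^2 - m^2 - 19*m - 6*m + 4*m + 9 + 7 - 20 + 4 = -m^3 + 10*m^2 - 21*m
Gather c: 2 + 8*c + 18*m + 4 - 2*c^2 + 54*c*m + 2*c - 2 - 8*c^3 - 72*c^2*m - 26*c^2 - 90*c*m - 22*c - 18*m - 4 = -8*c^3 + c^2*(-72*m - 28) + c*(-36*m - 12)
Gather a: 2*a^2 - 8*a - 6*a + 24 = 2*a^2 - 14*a + 24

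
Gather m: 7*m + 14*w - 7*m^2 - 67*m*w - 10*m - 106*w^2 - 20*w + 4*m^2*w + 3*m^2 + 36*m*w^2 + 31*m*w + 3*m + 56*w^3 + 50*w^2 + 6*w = m^2*(4*w - 4) + m*(36*w^2 - 36*w) + 56*w^3 - 56*w^2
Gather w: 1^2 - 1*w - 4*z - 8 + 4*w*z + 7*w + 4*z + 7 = w*(4*z + 6)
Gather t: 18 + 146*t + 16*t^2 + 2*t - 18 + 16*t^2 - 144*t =32*t^2 + 4*t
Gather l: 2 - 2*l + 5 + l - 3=4 - l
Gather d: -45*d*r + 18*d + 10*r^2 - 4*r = d*(18 - 45*r) + 10*r^2 - 4*r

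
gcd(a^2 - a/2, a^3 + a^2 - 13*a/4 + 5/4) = a - 1/2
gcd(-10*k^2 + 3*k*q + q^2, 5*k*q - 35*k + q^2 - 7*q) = 5*k + q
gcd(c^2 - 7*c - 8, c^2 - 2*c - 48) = c - 8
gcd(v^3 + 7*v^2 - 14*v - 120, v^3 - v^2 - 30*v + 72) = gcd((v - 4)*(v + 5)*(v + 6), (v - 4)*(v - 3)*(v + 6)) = v^2 + 2*v - 24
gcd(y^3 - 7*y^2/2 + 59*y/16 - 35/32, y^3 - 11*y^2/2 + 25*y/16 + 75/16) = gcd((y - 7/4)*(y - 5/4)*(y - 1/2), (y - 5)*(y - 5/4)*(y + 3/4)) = y - 5/4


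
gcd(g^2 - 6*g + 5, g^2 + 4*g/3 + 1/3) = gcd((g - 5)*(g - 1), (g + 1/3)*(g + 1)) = 1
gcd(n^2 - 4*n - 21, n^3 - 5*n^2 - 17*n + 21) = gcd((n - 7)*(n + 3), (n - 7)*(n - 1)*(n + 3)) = n^2 - 4*n - 21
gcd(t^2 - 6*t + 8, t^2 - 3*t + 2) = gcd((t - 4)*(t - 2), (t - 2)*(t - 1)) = t - 2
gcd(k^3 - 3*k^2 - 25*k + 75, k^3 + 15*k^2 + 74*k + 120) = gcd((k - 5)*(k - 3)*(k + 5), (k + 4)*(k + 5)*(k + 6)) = k + 5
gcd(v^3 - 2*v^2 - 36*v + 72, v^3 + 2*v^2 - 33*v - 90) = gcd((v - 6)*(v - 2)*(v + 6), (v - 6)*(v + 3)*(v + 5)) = v - 6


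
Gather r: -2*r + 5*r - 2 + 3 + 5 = 3*r + 6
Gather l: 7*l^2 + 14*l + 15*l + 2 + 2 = 7*l^2 + 29*l + 4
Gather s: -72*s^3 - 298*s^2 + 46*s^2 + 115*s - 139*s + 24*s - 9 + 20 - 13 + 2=-72*s^3 - 252*s^2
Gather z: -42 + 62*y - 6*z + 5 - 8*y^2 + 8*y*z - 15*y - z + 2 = -8*y^2 + 47*y + z*(8*y - 7) - 35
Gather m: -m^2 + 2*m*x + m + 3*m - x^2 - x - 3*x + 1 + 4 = -m^2 + m*(2*x + 4) - x^2 - 4*x + 5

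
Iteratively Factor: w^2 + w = (w + 1)*(w)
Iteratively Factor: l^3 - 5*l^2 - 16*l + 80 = (l - 4)*(l^2 - l - 20) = (l - 5)*(l - 4)*(l + 4)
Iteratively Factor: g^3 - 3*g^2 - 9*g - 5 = (g - 5)*(g^2 + 2*g + 1) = (g - 5)*(g + 1)*(g + 1)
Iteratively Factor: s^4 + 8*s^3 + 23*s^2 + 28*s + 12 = (s + 3)*(s^3 + 5*s^2 + 8*s + 4) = (s + 1)*(s + 3)*(s^2 + 4*s + 4) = (s + 1)*(s + 2)*(s + 3)*(s + 2)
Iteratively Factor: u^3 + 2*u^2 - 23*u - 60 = (u + 3)*(u^2 - u - 20) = (u + 3)*(u + 4)*(u - 5)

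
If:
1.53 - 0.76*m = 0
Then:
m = 2.01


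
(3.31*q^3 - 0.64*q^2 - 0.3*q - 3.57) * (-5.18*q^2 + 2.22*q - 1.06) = -17.1458*q^5 + 10.6634*q^4 - 3.3754*q^3 + 18.505*q^2 - 7.6074*q + 3.7842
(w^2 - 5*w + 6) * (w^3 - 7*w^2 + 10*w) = w^5 - 12*w^4 + 51*w^3 - 92*w^2 + 60*w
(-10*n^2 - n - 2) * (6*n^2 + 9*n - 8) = -60*n^4 - 96*n^3 + 59*n^2 - 10*n + 16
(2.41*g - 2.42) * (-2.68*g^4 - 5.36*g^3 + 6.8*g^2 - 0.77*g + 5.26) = -6.4588*g^5 - 6.432*g^4 + 29.3592*g^3 - 18.3117*g^2 + 14.54*g - 12.7292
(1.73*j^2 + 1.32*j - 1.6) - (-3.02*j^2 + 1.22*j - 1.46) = 4.75*j^2 + 0.1*j - 0.14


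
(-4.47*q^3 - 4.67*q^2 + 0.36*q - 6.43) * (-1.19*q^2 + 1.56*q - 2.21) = 5.3193*q^5 - 1.4159*q^4 + 2.1651*q^3 + 18.534*q^2 - 10.8264*q + 14.2103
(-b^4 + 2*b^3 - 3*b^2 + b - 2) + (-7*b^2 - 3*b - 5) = -b^4 + 2*b^3 - 10*b^2 - 2*b - 7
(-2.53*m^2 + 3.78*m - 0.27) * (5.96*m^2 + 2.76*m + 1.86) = -15.0788*m^4 + 15.546*m^3 + 4.1178*m^2 + 6.2856*m - 0.5022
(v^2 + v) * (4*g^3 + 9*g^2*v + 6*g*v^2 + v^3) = 4*g^3*v^2 + 4*g^3*v + 9*g^2*v^3 + 9*g^2*v^2 + 6*g*v^4 + 6*g*v^3 + v^5 + v^4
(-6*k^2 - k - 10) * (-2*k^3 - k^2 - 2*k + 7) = 12*k^5 + 8*k^4 + 33*k^3 - 30*k^2 + 13*k - 70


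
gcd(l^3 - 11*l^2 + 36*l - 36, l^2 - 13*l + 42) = l - 6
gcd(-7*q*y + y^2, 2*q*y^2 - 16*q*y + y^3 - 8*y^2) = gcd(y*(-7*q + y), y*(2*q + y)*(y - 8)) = y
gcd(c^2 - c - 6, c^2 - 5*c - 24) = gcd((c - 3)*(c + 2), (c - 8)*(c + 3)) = 1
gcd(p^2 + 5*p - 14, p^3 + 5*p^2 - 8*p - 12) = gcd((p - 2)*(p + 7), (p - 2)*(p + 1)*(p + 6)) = p - 2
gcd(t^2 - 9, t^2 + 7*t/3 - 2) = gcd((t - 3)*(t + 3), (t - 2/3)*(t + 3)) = t + 3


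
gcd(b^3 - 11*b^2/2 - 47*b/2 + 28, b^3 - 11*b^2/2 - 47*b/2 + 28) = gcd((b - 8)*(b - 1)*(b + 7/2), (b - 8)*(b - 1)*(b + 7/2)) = b^3 - 11*b^2/2 - 47*b/2 + 28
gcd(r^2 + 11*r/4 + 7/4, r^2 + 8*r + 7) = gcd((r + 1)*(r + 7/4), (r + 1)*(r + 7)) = r + 1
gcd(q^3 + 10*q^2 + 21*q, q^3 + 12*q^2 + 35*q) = q^2 + 7*q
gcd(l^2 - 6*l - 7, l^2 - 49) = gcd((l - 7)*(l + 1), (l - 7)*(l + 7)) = l - 7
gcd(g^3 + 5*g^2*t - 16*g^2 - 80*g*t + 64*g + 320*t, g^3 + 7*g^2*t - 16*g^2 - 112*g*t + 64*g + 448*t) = g^2 - 16*g + 64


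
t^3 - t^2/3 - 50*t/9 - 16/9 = (t - 8/3)*(t + 1/3)*(t + 2)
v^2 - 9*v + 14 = (v - 7)*(v - 2)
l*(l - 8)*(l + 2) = l^3 - 6*l^2 - 16*l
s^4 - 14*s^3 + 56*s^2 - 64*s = s*(s - 8)*(s - 4)*(s - 2)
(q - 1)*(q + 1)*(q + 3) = q^3 + 3*q^2 - q - 3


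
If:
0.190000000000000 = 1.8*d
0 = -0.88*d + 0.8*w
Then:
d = 0.11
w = 0.12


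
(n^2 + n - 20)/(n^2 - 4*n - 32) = (-n^2 - n + 20)/(-n^2 + 4*n + 32)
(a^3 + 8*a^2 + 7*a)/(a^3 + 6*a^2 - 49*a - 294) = a*(a + 1)/(a^2 - a - 42)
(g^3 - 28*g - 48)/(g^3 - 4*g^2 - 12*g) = (g + 4)/g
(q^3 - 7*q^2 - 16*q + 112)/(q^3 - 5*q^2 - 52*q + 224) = (q^2 - 3*q - 28)/(q^2 - q - 56)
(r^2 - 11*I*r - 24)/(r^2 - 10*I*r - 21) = (r - 8*I)/(r - 7*I)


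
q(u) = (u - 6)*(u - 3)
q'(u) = 2*u - 9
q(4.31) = -2.21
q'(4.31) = -0.38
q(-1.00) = 28.00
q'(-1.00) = -11.00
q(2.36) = 2.33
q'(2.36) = -4.28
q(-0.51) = 22.85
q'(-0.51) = -10.02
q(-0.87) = 26.59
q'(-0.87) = -10.74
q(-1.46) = 33.27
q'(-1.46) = -11.92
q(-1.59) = 34.84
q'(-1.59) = -12.18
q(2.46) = 1.91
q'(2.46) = -4.08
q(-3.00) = 54.00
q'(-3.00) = -15.00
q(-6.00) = 108.00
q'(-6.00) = -21.00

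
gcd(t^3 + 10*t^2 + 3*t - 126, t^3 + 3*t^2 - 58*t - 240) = t + 6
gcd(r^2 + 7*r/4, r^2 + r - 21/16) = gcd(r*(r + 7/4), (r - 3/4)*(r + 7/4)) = r + 7/4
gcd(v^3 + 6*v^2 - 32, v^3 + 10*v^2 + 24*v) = v + 4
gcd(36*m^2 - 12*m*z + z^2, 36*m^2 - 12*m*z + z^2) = 36*m^2 - 12*m*z + z^2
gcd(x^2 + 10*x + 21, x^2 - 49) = x + 7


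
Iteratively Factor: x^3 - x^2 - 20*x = (x - 5)*(x^2 + 4*x) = (x - 5)*(x + 4)*(x)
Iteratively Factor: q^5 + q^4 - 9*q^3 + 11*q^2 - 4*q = (q - 1)*(q^4 + 2*q^3 - 7*q^2 + 4*q) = (q - 1)*(q + 4)*(q^3 - 2*q^2 + q) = (q - 1)^2*(q + 4)*(q^2 - q) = q*(q - 1)^2*(q + 4)*(q - 1)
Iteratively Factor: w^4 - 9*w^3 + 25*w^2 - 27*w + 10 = (w - 2)*(w^3 - 7*w^2 + 11*w - 5) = (w - 2)*(w - 1)*(w^2 - 6*w + 5) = (w - 5)*(w - 2)*(w - 1)*(w - 1)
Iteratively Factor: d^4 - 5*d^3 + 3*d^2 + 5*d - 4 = (d + 1)*(d^3 - 6*d^2 + 9*d - 4) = (d - 1)*(d + 1)*(d^2 - 5*d + 4) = (d - 4)*(d - 1)*(d + 1)*(d - 1)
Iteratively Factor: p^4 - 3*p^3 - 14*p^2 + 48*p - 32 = (p - 1)*(p^3 - 2*p^2 - 16*p + 32) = (p - 2)*(p - 1)*(p^2 - 16) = (p - 2)*(p - 1)*(p + 4)*(p - 4)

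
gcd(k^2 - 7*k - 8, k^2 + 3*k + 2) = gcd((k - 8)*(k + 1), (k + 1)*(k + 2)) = k + 1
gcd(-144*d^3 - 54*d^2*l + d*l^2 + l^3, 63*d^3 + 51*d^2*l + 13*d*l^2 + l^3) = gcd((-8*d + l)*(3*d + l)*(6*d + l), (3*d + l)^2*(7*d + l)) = 3*d + l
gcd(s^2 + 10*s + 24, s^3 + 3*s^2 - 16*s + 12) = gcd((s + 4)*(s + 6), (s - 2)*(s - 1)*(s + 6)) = s + 6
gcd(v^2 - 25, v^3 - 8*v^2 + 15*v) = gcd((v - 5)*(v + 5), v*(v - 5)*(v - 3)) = v - 5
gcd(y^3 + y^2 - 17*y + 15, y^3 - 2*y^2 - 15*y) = 1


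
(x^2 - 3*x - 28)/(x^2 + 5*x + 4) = (x - 7)/(x + 1)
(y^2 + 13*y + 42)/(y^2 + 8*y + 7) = (y + 6)/(y + 1)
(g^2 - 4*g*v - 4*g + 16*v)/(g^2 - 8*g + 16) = (g - 4*v)/(g - 4)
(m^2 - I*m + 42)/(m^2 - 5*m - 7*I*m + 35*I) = (m + 6*I)/(m - 5)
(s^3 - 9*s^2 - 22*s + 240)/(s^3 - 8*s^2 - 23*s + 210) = (s - 8)/(s - 7)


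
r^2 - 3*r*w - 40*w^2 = (r - 8*w)*(r + 5*w)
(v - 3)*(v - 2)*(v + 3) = v^3 - 2*v^2 - 9*v + 18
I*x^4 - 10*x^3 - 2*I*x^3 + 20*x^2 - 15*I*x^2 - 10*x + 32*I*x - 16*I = (x - 1)*(x + 2*I)*(x + 8*I)*(I*x - I)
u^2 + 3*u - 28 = (u - 4)*(u + 7)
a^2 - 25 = (a - 5)*(a + 5)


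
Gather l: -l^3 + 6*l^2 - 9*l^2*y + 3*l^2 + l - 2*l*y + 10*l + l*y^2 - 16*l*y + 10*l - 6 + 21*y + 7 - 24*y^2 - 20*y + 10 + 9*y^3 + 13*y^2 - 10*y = -l^3 + l^2*(9 - 9*y) + l*(y^2 - 18*y + 21) + 9*y^3 - 11*y^2 - 9*y + 11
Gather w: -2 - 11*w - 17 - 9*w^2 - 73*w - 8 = -9*w^2 - 84*w - 27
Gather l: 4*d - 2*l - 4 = 4*d - 2*l - 4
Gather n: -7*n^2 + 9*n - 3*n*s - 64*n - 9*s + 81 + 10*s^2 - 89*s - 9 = -7*n^2 + n*(-3*s - 55) + 10*s^2 - 98*s + 72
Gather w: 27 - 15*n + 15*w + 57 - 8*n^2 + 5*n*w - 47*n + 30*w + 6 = -8*n^2 - 62*n + w*(5*n + 45) + 90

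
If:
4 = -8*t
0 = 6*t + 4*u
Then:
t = -1/2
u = 3/4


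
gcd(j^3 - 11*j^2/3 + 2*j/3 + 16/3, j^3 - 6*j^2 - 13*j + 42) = j - 2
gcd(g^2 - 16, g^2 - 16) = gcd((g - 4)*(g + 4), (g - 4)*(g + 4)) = g^2 - 16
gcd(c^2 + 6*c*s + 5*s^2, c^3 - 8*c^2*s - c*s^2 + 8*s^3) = c + s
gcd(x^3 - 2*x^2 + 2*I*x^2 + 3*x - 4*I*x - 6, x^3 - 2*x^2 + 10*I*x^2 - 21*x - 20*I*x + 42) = x^2 + x*(-2 + 3*I) - 6*I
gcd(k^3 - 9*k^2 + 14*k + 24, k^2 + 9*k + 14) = 1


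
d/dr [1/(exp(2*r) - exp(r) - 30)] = (1 - 2*exp(r))*exp(r)/(-exp(2*r) + exp(r) + 30)^2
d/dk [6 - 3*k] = -3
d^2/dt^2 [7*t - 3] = 0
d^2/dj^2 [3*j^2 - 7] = 6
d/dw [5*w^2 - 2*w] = 10*w - 2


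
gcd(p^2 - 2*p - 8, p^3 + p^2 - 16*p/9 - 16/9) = 1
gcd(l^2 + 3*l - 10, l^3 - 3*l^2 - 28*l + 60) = l^2 + 3*l - 10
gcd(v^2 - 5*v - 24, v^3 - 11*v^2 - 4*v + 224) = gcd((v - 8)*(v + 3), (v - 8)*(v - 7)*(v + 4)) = v - 8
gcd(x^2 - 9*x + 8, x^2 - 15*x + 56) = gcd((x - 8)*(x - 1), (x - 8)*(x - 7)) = x - 8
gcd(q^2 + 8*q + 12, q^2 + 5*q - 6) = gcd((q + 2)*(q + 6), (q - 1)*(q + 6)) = q + 6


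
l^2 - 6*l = l*(l - 6)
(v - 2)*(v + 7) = v^2 + 5*v - 14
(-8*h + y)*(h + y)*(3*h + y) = -24*h^3 - 29*h^2*y - 4*h*y^2 + y^3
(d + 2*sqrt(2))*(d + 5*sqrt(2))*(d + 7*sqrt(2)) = d^3 + 14*sqrt(2)*d^2 + 118*d + 140*sqrt(2)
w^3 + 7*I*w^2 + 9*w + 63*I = (w - 3*I)*(w + 3*I)*(w + 7*I)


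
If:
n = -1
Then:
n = -1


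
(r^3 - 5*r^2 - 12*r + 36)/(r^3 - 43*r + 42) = (r^2 + r - 6)/(r^2 + 6*r - 7)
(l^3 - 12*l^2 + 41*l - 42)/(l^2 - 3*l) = l - 9 + 14/l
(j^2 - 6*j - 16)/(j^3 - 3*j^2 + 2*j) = (j^2 - 6*j - 16)/(j*(j^2 - 3*j + 2))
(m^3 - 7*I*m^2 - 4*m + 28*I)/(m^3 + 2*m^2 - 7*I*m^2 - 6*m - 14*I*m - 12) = (m^2 - m*(2 + 7*I) + 14*I)/(m^2 - 7*I*m - 6)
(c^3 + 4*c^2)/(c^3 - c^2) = (c + 4)/(c - 1)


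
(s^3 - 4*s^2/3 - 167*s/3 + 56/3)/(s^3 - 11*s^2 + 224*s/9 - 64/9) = 3*(s + 7)/(3*s - 8)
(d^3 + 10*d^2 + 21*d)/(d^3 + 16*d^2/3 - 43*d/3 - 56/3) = 3*d*(d + 3)/(3*d^2 - 5*d - 8)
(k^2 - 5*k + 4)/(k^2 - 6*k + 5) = (k - 4)/(k - 5)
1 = 1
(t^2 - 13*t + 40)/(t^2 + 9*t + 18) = (t^2 - 13*t + 40)/(t^2 + 9*t + 18)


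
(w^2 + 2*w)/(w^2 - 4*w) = (w + 2)/(w - 4)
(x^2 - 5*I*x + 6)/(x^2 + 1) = (x - 6*I)/(x - I)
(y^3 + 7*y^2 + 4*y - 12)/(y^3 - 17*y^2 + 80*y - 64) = (y^2 + 8*y + 12)/(y^2 - 16*y + 64)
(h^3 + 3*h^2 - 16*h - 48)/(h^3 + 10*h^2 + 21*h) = (h^2 - 16)/(h*(h + 7))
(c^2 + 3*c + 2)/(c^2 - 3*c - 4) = (c + 2)/(c - 4)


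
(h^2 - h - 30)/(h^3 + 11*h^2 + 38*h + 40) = (h - 6)/(h^2 + 6*h + 8)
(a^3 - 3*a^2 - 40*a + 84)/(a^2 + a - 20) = (a^3 - 3*a^2 - 40*a + 84)/(a^2 + a - 20)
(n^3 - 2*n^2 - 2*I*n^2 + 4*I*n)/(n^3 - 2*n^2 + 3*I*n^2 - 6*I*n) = (n - 2*I)/(n + 3*I)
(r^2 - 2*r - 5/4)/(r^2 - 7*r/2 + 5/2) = (r + 1/2)/(r - 1)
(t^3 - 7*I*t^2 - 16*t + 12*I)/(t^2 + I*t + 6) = (t^2 - 5*I*t - 6)/(t + 3*I)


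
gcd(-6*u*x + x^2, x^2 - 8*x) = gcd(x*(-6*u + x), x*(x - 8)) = x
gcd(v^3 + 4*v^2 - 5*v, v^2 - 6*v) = v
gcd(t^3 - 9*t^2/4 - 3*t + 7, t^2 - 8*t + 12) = t - 2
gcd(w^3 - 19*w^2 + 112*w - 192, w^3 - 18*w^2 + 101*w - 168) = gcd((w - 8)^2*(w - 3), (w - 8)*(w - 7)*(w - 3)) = w^2 - 11*w + 24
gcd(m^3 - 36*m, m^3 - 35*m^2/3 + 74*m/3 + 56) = m - 6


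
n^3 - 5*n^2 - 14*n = n*(n - 7)*(n + 2)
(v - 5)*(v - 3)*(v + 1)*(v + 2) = v^4 - 5*v^3 - 7*v^2 + 29*v + 30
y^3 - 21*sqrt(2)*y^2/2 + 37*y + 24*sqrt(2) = (y - 8*sqrt(2))*(y - 3*sqrt(2))*(y + sqrt(2)/2)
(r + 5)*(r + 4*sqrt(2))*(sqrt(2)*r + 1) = sqrt(2)*r^3 + 5*sqrt(2)*r^2 + 9*r^2 + 4*sqrt(2)*r + 45*r + 20*sqrt(2)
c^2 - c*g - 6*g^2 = (c - 3*g)*(c + 2*g)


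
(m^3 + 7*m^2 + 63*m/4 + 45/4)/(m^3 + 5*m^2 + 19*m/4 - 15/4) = (2*m + 3)/(2*m - 1)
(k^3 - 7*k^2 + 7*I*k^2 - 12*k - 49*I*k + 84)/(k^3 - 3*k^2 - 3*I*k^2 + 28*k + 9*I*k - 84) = (k^2 + k*(-7 + 3*I) - 21*I)/(k^2 - k*(3 + 7*I) + 21*I)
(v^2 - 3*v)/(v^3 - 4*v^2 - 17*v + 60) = v/(v^2 - v - 20)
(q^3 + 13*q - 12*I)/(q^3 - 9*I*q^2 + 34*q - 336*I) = (q^3 + 13*q - 12*I)/(q^3 - 9*I*q^2 + 34*q - 336*I)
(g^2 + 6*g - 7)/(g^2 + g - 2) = (g + 7)/(g + 2)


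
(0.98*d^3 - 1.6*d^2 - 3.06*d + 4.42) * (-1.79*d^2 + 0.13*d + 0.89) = -1.7542*d^5 + 2.9914*d^4 + 6.1416*d^3 - 9.7336*d^2 - 2.1488*d + 3.9338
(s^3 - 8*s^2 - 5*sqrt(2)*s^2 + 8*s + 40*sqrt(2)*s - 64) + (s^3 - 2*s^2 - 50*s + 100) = 2*s^3 - 10*s^2 - 5*sqrt(2)*s^2 - 42*s + 40*sqrt(2)*s + 36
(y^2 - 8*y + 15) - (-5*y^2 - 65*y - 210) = 6*y^2 + 57*y + 225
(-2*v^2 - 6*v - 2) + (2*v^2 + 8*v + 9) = 2*v + 7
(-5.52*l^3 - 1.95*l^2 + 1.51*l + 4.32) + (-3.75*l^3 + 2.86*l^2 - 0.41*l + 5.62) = -9.27*l^3 + 0.91*l^2 + 1.1*l + 9.94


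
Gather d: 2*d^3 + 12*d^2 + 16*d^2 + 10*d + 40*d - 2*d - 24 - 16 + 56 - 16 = 2*d^3 + 28*d^2 + 48*d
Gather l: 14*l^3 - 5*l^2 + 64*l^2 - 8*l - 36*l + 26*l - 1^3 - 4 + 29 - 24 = 14*l^3 + 59*l^2 - 18*l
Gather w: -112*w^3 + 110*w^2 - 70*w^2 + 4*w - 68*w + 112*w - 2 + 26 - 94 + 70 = -112*w^3 + 40*w^2 + 48*w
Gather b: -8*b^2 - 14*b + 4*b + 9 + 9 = -8*b^2 - 10*b + 18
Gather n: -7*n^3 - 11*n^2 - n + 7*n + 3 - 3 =-7*n^3 - 11*n^2 + 6*n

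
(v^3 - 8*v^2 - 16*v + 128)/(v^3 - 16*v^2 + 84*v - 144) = (v^2 - 4*v - 32)/(v^2 - 12*v + 36)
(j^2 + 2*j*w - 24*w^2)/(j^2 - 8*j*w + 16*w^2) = (-j - 6*w)/(-j + 4*w)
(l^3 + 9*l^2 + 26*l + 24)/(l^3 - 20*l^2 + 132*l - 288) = (l^3 + 9*l^2 + 26*l + 24)/(l^3 - 20*l^2 + 132*l - 288)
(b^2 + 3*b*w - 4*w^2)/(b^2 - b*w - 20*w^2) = (-b + w)/(-b + 5*w)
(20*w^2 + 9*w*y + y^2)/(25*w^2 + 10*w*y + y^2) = (4*w + y)/(5*w + y)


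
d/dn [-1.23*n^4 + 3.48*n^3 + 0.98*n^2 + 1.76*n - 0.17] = -4.92*n^3 + 10.44*n^2 + 1.96*n + 1.76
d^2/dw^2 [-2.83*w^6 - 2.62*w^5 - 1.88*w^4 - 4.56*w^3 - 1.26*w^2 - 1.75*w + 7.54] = -84.9*w^4 - 52.4*w^3 - 22.56*w^2 - 27.36*w - 2.52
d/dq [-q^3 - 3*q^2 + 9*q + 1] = -3*q^2 - 6*q + 9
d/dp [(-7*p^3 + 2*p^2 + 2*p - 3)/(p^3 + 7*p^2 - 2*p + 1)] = (-51*p^4 + 24*p^3 - 30*p^2 + 46*p - 4)/(p^6 + 14*p^5 + 45*p^4 - 26*p^3 + 18*p^2 - 4*p + 1)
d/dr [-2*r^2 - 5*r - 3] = -4*r - 5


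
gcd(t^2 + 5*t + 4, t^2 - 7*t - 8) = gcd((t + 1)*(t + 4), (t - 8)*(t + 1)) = t + 1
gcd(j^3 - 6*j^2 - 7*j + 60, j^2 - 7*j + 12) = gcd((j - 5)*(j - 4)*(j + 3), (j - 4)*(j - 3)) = j - 4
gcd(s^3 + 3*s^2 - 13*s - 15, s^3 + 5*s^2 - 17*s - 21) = s^2 - 2*s - 3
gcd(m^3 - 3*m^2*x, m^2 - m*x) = m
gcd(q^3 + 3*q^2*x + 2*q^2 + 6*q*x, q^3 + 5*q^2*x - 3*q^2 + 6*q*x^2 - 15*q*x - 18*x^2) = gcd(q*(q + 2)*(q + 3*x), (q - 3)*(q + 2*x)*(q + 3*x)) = q + 3*x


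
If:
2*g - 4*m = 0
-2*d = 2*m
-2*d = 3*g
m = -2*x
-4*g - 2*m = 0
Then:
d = 0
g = 0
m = 0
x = 0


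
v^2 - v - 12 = (v - 4)*(v + 3)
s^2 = s^2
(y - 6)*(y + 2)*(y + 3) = y^3 - y^2 - 24*y - 36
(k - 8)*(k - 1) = k^2 - 9*k + 8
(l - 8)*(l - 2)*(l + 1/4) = l^3 - 39*l^2/4 + 27*l/2 + 4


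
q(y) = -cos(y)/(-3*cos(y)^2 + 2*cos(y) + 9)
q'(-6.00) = 0.05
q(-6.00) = -0.12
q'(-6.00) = 0.05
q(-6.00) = -0.12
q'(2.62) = 0.22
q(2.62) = 0.17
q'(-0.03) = -0.01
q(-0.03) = -0.12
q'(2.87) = 0.17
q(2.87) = 0.22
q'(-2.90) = -0.16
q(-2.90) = 0.23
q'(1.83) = 0.13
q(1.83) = 0.03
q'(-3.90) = 0.20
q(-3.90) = 0.12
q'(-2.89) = -0.16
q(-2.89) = 0.23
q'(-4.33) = 0.14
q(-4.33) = 0.05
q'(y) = -(-6*sin(y)*cos(y) + 2*sin(y))*cos(y)/(-3*cos(y)^2 + 2*cos(y) + 9)^2 + sin(y)/(-3*cos(y)^2 + 2*cos(y) + 9)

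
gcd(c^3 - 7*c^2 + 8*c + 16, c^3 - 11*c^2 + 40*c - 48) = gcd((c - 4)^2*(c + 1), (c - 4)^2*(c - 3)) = c^2 - 8*c + 16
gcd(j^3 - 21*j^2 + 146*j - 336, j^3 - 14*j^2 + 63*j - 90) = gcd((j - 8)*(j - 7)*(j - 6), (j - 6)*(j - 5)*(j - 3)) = j - 6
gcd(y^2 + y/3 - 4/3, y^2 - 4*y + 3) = y - 1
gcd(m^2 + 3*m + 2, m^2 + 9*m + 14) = m + 2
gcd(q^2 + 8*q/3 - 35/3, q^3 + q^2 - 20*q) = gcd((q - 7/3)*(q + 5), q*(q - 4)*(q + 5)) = q + 5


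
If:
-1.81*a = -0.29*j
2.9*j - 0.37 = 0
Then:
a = 0.02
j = 0.13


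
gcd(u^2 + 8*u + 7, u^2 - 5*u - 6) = u + 1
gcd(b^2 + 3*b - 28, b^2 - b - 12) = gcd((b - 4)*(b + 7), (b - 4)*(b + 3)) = b - 4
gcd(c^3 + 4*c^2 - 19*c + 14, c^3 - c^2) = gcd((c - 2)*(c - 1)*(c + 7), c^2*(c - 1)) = c - 1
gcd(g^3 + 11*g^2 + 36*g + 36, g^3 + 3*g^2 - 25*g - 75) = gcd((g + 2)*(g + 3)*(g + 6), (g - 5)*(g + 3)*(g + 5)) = g + 3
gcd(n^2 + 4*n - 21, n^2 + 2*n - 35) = n + 7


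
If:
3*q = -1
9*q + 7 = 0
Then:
No Solution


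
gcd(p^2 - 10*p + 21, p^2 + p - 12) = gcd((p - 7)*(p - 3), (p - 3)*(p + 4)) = p - 3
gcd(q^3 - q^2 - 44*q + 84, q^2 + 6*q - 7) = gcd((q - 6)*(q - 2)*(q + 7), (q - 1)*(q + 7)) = q + 7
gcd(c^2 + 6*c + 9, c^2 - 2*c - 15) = c + 3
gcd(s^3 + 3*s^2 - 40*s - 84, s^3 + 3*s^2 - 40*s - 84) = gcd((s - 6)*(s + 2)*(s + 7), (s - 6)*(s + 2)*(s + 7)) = s^3 + 3*s^2 - 40*s - 84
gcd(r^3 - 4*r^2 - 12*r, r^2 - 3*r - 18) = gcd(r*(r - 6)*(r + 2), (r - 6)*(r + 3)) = r - 6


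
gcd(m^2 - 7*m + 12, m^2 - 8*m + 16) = m - 4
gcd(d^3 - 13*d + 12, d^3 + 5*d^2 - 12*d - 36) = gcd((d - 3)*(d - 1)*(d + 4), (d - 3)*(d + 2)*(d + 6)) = d - 3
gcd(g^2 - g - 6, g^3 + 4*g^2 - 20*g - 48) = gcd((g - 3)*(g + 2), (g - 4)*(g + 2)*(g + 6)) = g + 2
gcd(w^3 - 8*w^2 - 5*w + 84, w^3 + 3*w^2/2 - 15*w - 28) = w - 4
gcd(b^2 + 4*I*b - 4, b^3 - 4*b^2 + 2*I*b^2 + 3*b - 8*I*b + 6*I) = b + 2*I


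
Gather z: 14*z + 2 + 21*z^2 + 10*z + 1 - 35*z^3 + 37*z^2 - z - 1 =-35*z^3 + 58*z^2 + 23*z + 2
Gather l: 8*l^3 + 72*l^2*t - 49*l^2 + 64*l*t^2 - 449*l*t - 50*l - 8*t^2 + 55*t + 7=8*l^3 + l^2*(72*t - 49) + l*(64*t^2 - 449*t - 50) - 8*t^2 + 55*t + 7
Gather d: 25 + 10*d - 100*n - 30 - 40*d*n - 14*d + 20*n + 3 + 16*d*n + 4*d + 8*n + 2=-24*d*n - 72*n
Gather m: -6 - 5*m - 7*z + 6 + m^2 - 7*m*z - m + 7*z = m^2 + m*(-7*z - 6)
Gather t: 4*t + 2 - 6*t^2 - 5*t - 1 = -6*t^2 - t + 1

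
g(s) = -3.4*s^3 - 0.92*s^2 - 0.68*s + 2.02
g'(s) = -10.2*s^2 - 1.84*s - 0.68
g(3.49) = -156.09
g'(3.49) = -131.34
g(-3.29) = 115.38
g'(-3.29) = -105.03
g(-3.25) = 111.23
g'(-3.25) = -102.44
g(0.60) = 0.55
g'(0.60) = -5.46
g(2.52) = -59.95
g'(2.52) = -70.09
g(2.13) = -36.46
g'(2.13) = -50.88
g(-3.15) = 101.30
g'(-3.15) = -96.09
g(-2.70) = 64.07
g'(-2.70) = -70.07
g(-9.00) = 2412.22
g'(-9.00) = -810.32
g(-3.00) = 87.58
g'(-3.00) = -86.96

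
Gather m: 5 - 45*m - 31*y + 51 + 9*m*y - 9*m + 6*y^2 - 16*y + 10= m*(9*y - 54) + 6*y^2 - 47*y + 66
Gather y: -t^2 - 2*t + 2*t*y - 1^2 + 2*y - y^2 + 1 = -t^2 - 2*t - y^2 + y*(2*t + 2)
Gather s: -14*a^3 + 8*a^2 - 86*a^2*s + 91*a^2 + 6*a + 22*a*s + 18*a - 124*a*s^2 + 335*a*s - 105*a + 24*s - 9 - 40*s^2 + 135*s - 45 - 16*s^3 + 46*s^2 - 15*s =-14*a^3 + 99*a^2 - 81*a - 16*s^3 + s^2*(6 - 124*a) + s*(-86*a^2 + 357*a + 144) - 54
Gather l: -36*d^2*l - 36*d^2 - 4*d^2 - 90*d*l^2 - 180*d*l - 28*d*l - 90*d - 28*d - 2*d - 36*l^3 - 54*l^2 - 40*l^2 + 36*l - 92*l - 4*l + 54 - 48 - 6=-40*d^2 - 120*d - 36*l^3 + l^2*(-90*d - 94) + l*(-36*d^2 - 208*d - 60)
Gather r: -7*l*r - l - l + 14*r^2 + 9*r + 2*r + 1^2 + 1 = -2*l + 14*r^2 + r*(11 - 7*l) + 2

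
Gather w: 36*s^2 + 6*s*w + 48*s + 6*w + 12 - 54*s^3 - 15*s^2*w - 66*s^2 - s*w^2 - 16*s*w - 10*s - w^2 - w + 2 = -54*s^3 - 30*s^2 + 38*s + w^2*(-s - 1) + w*(-15*s^2 - 10*s + 5) + 14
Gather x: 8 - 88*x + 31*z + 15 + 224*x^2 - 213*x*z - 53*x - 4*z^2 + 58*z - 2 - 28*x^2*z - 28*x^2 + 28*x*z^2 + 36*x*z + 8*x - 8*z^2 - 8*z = x^2*(196 - 28*z) + x*(28*z^2 - 177*z - 133) - 12*z^2 + 81*z + 21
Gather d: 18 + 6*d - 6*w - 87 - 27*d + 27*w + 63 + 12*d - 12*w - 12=-9*d + 9*w - 18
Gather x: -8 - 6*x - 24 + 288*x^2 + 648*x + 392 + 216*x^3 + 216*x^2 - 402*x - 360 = 216*x^3 + 504*x^2 + 240*x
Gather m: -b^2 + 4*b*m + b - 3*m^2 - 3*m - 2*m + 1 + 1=-b^2 + b - 3*m^2 + m*(4*b - 5) + 2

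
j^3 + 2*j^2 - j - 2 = (j - 1)*(j + 1)*(j + 2)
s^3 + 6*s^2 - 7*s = s*(s - 1)*(s + 7)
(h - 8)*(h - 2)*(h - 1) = h^3 - 11*h^2 + 26*h - 16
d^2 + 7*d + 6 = (d + 1)*(d + 6)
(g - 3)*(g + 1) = g^2 - 2*g - 3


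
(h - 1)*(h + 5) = h^2 + 4*h - 5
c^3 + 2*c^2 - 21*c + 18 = (c - 3)*(c - 1)*(c + 6)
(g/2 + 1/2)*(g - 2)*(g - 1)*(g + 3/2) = g^4/2 - g^3/4 - 2*g^2 + g/4 + 3/2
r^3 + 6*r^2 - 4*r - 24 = (r - 2)*(r + 2)*(r + 6)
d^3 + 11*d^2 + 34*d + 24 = (d + 1)*(d + 4)*(d + 6)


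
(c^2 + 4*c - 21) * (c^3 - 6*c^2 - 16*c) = c^5 - 2*c^4 - 61*c^3 + 62*c^2 + 336*c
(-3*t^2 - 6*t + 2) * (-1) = 3*t^2 + 6*t - 2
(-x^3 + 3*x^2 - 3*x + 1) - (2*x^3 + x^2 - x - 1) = -3*x^3 + 2*x^2 - 2*x + 2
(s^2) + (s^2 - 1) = 2*s^2 - 1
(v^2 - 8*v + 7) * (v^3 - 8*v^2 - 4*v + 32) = v^5 - 16*v^4 + 67*v^3 + 8*v^2 - 284*v + 224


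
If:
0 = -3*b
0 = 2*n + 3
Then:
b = 0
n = -3/2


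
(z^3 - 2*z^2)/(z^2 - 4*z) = z*(z - 2)/(z - 4)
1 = 1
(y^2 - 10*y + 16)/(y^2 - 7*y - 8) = (y - 2)/(y + 1)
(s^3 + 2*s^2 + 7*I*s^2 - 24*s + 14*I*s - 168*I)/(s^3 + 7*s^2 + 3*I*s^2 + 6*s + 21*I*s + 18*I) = (s^2 + s*(-4 + 7*I) - 28*I)/(s^2 + s*(1 + 3*I) + 3*I)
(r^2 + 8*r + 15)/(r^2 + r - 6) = (r + 5)/(r - 2)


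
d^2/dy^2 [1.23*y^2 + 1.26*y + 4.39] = 2.46000000000000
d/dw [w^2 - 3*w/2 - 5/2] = 2*w - 3/2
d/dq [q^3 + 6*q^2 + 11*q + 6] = 3*q^2 + 12*q + 11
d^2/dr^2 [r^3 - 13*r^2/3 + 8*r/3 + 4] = 6*r - 26/3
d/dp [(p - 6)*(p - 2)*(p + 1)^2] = 4*p^3 - 18*p^2 - 6*p + 16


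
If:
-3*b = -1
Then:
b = 1/3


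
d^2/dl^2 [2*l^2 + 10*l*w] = 4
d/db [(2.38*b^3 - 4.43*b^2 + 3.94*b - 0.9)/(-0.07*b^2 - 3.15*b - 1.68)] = (-0.1666*b^4 - 14.994*b^3 + 2.2351*b^2 + 14.7588*b - 9.4542)/(0.0049*b^4 + 0.441*b^3 + 10.1577*b^2 + 10.584*b + 2.8224)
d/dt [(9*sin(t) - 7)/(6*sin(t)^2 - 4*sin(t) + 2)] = (-27*sin(t)^2 + 42*sin(t) - 5)*cos(t)/(2*(3*sin(t)^2 - 2*sin(t) + 1)^2)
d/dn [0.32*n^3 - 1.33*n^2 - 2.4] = n*(0.96*n - 2.66)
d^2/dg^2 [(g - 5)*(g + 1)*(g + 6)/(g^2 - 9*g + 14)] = 16*(7*g^3 - 69*g^2 + 327*g - 659)/(g^6 - 27*g^5 + 285*g^4 - 1485*g^3 + 3990*g^2 - 5292*g + 2744)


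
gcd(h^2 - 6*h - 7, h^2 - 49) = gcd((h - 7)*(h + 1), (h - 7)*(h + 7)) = h - 7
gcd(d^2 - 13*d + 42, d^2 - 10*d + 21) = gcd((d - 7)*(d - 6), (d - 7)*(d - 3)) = d - 7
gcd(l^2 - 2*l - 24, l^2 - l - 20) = l + 4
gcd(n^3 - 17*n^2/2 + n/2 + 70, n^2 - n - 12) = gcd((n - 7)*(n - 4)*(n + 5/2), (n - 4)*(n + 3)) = n - 4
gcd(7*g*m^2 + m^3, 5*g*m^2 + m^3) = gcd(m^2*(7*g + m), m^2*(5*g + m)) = m^2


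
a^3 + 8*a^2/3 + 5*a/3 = a*(a + 1)*(a + 5/3)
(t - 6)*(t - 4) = t^2 - 10*t + 24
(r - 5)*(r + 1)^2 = r^3 - 3*r^2 - 9*r - 5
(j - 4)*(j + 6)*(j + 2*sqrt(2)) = j^3 + 2*j^2 + 2*sqrt(2)*j^2 - 24*j + 4*sqrt(2)*j - 48*sqrt(2)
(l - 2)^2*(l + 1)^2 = l^4 - 2*l^3 - 3*l^2 + 4*l + 4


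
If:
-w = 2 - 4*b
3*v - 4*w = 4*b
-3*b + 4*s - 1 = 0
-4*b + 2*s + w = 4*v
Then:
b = 55/151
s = 79/151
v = -36/151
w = -82/151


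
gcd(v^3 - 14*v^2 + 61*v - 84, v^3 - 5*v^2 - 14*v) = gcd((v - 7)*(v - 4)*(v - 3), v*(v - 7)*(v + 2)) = v - 7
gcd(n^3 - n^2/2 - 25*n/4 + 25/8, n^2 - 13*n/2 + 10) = n - 5/2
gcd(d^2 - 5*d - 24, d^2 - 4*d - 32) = d - 8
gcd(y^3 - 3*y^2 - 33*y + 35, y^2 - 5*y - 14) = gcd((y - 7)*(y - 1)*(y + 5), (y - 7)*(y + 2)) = y - 7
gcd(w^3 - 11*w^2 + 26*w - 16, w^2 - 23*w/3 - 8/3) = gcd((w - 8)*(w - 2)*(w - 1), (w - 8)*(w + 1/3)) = w - 8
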